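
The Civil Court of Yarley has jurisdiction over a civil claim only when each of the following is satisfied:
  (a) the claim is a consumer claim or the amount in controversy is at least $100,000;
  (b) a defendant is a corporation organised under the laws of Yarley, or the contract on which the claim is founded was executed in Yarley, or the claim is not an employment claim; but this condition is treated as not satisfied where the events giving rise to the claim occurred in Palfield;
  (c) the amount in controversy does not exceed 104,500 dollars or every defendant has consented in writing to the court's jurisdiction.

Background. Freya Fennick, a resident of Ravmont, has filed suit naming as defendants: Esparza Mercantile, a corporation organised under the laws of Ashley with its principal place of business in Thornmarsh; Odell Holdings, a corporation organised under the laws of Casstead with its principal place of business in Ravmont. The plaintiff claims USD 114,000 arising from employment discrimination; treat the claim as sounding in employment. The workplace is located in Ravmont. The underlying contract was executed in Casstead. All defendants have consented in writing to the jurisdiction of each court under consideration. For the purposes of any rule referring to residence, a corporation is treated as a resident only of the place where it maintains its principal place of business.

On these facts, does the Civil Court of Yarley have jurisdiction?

The Civil Court of Yarley:
  (a) The amount in controversy is 114,000 dollars, which meets the 100,000 dollars floor, so one alternative holds. Condition met.
  (b) The corporate defendant(s) are organised in Ashley, Casstead, not Yarley; the contract was executed in Casstead, not Yarley; the claim is an employment claim — no alternative holds. Fails.
  (c) Every defendant has filed written consent — that alternative is enough. Condition met.
  → The court lacks jurisdiction.

No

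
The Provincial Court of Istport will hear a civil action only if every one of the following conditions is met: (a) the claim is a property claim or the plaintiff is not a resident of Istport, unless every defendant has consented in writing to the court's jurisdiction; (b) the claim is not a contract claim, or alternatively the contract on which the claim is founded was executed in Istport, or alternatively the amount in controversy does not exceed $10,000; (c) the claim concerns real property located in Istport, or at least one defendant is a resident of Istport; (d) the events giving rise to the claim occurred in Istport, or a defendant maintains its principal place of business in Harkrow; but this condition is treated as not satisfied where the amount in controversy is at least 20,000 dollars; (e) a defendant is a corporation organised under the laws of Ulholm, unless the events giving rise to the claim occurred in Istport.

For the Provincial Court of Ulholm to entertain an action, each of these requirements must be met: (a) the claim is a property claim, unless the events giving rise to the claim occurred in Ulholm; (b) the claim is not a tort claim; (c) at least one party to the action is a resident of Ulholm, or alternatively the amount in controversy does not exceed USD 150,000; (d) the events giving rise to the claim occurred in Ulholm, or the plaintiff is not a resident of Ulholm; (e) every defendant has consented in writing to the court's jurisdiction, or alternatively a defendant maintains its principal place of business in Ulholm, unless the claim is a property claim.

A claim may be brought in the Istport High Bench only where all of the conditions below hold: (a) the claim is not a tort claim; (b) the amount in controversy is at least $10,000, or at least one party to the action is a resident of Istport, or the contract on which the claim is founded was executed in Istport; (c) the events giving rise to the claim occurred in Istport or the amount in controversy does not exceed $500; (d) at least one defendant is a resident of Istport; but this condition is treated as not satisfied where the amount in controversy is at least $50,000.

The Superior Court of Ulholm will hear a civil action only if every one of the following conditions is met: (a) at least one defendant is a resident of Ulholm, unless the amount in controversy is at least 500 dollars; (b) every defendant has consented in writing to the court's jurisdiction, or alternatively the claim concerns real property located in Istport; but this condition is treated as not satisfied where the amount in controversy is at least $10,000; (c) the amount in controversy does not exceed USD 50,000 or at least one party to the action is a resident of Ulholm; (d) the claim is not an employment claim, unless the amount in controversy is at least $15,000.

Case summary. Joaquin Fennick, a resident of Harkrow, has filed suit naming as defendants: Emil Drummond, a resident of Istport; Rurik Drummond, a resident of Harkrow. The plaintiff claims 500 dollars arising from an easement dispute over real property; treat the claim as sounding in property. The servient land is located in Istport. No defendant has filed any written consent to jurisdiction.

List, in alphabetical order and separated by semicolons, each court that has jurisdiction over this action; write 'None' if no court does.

the Istport High Bench; the Provincial Court of Istport; the Provincial Court of Ulholm; the Superior Court of Ulholm

The Provincial Court of Istport:
  (a) The claim is a property claim, so one alternative holds. Met.
  (b) The claim is a property claim, not a contract claim, which satisfies one of the alternatives. Satisfied.
  (c) The property lies in Istport — that alternative is enough. Satisfied.
  (d) The operative events occurred in Istport — that alternative is enough. The carve-out does not apply: the amount in controversy is USD 500, below the 20,000 dollars floor. Satisfied.
  (e) No defendant is a corporation. However, the operative events occurred in Istport, so the 'unless' proviso supplies this condition. Condition met.
  → The court has jurisdiction.
The Provincial Court of Ulholm:
  (a) The claim is a property claim. Satisfied.
  (b) The claim is a property claim, not a tort claim. Condition met.
  (c) The amount in controversy is 500 dollars, within the USD 150,000 ceiling, so one alternative holds. Condition met.
  (d) The plaintiff resides in Harkrow, which is not Ulholm — that alternative is enough. Satisfied.
  (e) No such written consent has been filed; no defendant is a corporation — no alternative holds. But the claim is a property claim, and the 'unless' clause therefore excuses the requirement. Satisfied.
  → Every requirement is satisfied — jurisdiction.
The Istport High Bench:
  (a) The claim is a property claim, not a tort claim. Met.
  (b) Emil Drummond resides in Istport — that alternative is enough. Met.
  (c) The operative events occurred in Istport, which satisfies one of the alternatives. Met.
  (d) Emil Drummond resides in Istport. The carve-out does not apply: the amount in controversy is $500, below the USD 50,000 floor. Satisfied.
  → All conditions met; jurisdiction exists.
The Superior Court of Ulholm:
  (a) No defendant resides in Ulholm (they reside in Istport, Harkrow). But the amount in controversy is $500, which meets the USD 500 floor, and the 'unless' clause therefore excuses the requirement. Condition met.
  (b) The property lies in Istport, so one alternative holds. And the carve-out is inapplicable — the amount in controversy is USD 500, below the USD 10,000 floor. Condition met.
  (c) The amount in controversy is USD 500, within the USD 50,000 ceiling, so this disjunct is met. Met.
  (d) The claim is a property claim, not an employment claim. Satisfied.
  → The court has jurisdiction.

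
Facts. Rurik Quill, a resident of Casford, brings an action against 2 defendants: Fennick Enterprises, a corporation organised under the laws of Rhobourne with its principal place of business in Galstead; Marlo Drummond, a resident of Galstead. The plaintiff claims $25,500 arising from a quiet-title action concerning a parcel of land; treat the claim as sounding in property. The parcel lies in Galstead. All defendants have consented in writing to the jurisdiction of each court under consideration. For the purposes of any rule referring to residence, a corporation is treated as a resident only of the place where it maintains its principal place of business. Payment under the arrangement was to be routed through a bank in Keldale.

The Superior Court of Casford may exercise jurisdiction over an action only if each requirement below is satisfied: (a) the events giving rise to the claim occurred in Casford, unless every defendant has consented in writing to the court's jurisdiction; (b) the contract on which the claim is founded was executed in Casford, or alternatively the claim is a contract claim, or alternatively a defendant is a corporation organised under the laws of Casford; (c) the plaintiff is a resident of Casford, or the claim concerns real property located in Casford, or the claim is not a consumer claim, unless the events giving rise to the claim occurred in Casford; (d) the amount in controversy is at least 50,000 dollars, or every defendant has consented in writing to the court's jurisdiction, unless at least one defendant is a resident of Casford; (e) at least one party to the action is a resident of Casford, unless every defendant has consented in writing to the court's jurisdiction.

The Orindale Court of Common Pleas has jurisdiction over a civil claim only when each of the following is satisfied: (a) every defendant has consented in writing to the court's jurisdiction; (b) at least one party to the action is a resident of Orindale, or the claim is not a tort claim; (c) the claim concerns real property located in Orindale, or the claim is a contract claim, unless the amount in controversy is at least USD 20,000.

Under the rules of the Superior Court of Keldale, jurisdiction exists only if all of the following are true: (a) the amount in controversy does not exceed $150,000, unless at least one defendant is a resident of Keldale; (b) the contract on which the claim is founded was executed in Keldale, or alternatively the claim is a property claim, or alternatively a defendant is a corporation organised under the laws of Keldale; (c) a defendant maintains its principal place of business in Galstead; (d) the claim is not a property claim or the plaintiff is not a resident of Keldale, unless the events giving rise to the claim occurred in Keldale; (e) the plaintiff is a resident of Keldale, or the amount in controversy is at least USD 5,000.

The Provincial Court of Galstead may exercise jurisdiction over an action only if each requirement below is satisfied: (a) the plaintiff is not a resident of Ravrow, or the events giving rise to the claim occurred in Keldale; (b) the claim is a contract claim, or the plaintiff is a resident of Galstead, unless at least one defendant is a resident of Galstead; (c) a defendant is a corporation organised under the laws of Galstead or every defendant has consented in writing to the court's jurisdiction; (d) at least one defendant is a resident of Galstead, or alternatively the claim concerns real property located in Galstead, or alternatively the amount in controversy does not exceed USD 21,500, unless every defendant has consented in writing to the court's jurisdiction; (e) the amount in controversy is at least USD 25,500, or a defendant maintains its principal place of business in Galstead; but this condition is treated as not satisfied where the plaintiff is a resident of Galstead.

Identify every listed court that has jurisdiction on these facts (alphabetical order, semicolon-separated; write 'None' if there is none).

the Orindale Court of Common Pleas; the Provincial Court of Galstead; the Superior Court of Keldale

The Superior Court of Casford:
  (a) The operative events occurred in Galstead, not Casford. But every defendant has filed written consent, and the 'unless' clause therefore excuses the requirement. Met.
  (b) No contract (and hence no place of execution) is alleged; the claim is a property claim, not a contract claim; the corporate defendant(s) are organised in Rhobourne, not Casford — no alternative holds. Condition not met.
  (c) The plaintiff resides in Casford, which satisfies one of the alternatives. Met.
  (d) Every defendant has filed written consent — that alternative is enough. Condition met.
  (e) Rurik Quill resides in Casford. Satisfied.
  → The court lacks jurisdiction.
The Orindale Court of Common Pleas:
  (a) Every defendant has filed written consent. Met.
  (b) The claim is a property claim, not a tort claim, so this disjunct is met. Satisfied.
  (c) The property lies in Galstead, not Orindale; the claim is a property claim, not a contract claim — every alternative fails. The proviso rescues it, though: the amount in controversy is USD 25,500, which meets the $20,000 floor. Satisfied.
  → Jurisdiction lies.
The Superior Court of Keldale:
  (a) The amount in controversy is 25,500 dollars, within the USD 150,000 ceiling. Satisfied.
  (b) The claim is a property claim, so one alternative holds. Met.
  (c) Fennick Enterprises has its principal place of business in Galstead. Met.
  (d) The plaintiff resides in Casford, which is not Keldale — that alternative is enough. Satisfied.
  (e) The amount in controversy is USD 25,500, which meets the 5,000 dollars floor, which satisfies one of the alternatives. Met.
  → Every requirement is satisfied — jurisdiction.
The Provincial Court of Galstead:
  (a) The plaintiff resides in Casford, which is not Ravrow — that alternative is enough. Met.
  (b) The claim is a property claim, not a contract claim; the plaintiff resides in Casford, not Galstead — every alternative fails. However, Fennick Enterprises resides in Galstead, so the 'unless' proviso supplies this condition. Satisfied.
  (c) Every defendant has filed written consent, so this disjunct is met. Satisfied.
  (d) Fennick Enterprises resides in Galstead, which satisfies one of the alternatives. Met.
  (e) The amount in controversy is USD 25,500, which meets the USD 25,500 floor, so one alternative holds. The carve-out does not apply: the plaintiff resides in Casford, not Galstead. Met.
  → Jurisdiction lies.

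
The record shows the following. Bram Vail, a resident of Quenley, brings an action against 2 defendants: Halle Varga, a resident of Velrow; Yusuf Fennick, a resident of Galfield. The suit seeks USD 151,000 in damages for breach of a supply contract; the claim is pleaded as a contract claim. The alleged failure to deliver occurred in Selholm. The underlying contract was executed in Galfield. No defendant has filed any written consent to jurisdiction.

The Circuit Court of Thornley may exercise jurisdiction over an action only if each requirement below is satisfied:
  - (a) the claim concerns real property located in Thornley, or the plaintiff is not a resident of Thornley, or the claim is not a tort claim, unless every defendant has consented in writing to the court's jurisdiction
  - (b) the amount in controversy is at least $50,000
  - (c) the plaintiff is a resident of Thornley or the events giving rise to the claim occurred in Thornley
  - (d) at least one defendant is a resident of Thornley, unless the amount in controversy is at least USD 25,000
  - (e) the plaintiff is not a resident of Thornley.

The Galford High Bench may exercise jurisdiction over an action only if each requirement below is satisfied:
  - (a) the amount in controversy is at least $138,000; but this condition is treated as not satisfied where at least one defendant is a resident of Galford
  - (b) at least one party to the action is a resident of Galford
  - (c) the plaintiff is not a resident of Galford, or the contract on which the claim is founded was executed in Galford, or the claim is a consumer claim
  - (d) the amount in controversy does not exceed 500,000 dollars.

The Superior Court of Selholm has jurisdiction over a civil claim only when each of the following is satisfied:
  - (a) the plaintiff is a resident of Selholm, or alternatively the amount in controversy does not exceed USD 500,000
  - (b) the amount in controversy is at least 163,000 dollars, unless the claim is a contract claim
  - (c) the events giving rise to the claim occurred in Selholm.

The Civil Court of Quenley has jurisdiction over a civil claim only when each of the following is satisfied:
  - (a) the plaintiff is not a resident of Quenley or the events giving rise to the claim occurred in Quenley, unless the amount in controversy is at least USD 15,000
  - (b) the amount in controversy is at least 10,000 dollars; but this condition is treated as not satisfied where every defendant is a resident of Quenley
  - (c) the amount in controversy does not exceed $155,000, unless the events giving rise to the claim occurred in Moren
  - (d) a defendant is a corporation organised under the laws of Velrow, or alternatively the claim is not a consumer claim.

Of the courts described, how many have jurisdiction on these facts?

The Circuit Court of Thornley:
  (a) The plaintiff resides in Quenley, which is not Thornley, so one alternative holds. Met.
  (b) The amount in controversy is $151,000, which meets the 50,000 dollars floor. Satisfied.
  (c) The plaintiff resides in Quenley, not Thornley; the operative events occurred in Selholm, not Thornley — no alternative holds. Not satisfied.
  (d) No defendant resides in Thornley (they reside in Velrow, Galfield). But the amount in controversy is USD 151,000, which meets the $25,000 floor, and the 'unless' clause therefore excuses the requirement. Satisfied.
  (e) The plaintiff resides in Quenley, which is not Thornley. Met.
  → At least one condition fails; no jurisdiction.
The Galford High Bench:
  (a) The amount in controversy is USD 151,000, which meets the 138,000 dollars floor. The exception is not triggered, since no defendant resides in Galford (they reside in Velrow, Galfield). Satisfied.
  (b) No party resides in Galford. Not satisfied.
  (c) The plaintiff resides in Quenley, which is not Galford — that alternative is enough. Satisfied.
  (d) The amount in controversy is USD 151,000, within the 500,000 dollars ceiling. Satisfied.
  → At least one condition fails; no jurisdiction.
The Superior Court of Selholm:
  (a) The amount in controversy is 151,000 dollars, within the 500,000 dollars ceiling, so this disjunct is met. Satisfied.
  (b) The amount in controversy is USD 151,000, below the $163,000 floor. But the claim is a contract claim, and the 'unless' clause therefore excuses the requirement. Satisfied.
  (c) The operative events occurred in Selholm. Satisfied.
  → Jurisdiction lies.
The Civil Court of Quenley:
  (a) The plaintiff resides in Quenley; the operative events occurred in Selholm, not Quenley — every alternative fails. But the amount in controversy is $151,000, which meets the USD 15,000 floor, and the 'unless' clause therefore excuses the requirement. Satisfied.
  (b) The amount in controversy is USD 151,000, which meets the 10,000 dollars floor. And the carve-out is inapplicable — the defendants reside as follows — Halle Varga in Velrow, Yusuf Fennick in Galfield — not all in Quenley. Satisfied.
  (c) The amount in controversy is USD 151,000, within the $155,000 ceiling. Condition met.
  (d) The claim is a contract claim, not a consumer claim — that alternative is enough. Condition met.
  → All conditions met; jurisdiction exists.
Courts with jurisdiction: the Superior Court of Selholm, the Civil Court of Quenley — 2 in total.

2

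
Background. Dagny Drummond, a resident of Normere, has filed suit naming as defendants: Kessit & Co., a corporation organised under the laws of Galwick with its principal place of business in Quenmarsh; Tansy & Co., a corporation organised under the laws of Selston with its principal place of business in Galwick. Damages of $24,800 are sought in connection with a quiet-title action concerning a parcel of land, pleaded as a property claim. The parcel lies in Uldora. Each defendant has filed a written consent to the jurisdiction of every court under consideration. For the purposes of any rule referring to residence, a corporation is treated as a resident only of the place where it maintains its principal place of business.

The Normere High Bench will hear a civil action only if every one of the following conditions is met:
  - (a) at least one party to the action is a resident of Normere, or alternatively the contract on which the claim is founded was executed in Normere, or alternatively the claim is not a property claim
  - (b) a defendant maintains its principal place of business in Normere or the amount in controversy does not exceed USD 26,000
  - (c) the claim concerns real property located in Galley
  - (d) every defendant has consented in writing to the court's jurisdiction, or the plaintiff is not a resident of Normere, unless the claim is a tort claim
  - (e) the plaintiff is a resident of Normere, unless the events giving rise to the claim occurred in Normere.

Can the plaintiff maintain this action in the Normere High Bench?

No

The Normere High Bench:
  (a) Dagny Drummond resides in Normere — that alternative is enough. Condition met.
  (b) The amount in controversy is USD 24,800, within the $26,000 ceiling, so this disjunct is met. Condition met.
  (c) The property lies in Uldora, not Galley. Not met.
  (d) Every defendant has filed written consent — that alternative is enough. Condition met.
  (e) The plaintiff resides in Normere. Condition met.
  → Not every requirement is met — no jurisdiction.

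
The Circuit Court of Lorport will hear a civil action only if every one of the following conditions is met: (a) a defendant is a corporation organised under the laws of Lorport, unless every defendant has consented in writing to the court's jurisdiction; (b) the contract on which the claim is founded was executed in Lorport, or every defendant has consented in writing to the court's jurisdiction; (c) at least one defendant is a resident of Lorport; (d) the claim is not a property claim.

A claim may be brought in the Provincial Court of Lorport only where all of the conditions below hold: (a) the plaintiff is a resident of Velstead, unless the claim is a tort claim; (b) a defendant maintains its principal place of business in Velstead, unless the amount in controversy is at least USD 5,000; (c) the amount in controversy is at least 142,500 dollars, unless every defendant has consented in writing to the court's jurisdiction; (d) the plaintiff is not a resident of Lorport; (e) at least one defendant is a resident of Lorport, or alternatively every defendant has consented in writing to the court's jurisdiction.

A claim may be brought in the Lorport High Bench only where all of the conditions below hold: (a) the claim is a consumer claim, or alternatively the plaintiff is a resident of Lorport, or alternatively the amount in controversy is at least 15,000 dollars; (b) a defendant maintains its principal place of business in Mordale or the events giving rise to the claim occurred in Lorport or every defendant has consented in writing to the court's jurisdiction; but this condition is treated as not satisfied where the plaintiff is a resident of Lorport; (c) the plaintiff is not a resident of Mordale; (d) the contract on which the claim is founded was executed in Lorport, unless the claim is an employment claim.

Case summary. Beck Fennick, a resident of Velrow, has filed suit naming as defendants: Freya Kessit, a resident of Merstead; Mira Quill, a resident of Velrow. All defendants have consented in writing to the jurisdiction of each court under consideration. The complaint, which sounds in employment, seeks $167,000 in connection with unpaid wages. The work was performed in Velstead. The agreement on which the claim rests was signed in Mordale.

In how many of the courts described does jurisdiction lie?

1

The Circuit Court of Lorport:
  (a) No defendant is a corporation. The proviso rescues it, though: every defendant has filed written consent. Condition met.
  (b) Every defendant has filed written consent, which satisfies one of the alternatives. Condition met.
  (c) No defendant resides in Lorport (they reside in Merstead, Velrow). Not satisfied.
  (d) The claim is an employment claim, not a property claim. Met.
  → At least one condition fails; no jurisdiction.
The Provincial Court of Lorport:
  (a) The plaintiff resides in Velrow, not Velstead. Nor does the 'unless' clause help: the claim is an employment claim, not a tort claim. Fails.
  (b) No defendant is a corporation. But the amount in controversy is $167,000, which meets the USD 5,000 floor, and the 'unless' clause therefore excuses the requirement. Condition met.
  (c) The amount in controversy is USD 167,000, which meets the USD 142,500 floor. Satisfied.
  (d) The plaintiff resides in Velrow, which is not Lorport. Condition met.
  (e) Every defendant has filed written consent, so one alternative holds. Condition met.
  → The court lacks jurisdiction.
The Lorport High Bench:
  (a) The amount in controversy is USD 167,000, which meets the USD 15,000 floor, so this disjunct is met. Met.
  (b) Every defendant has filed written consent — that alternative is enough. And the carve-out is inapplicable — the plaintiff resides in Velrow, not Lorport. Met.
  (c) The plaintiff resides in Velrow, which is not Mordale. Met.
  (d) The contract was executed in Mordale, not Lorport. But the claim is an employment claim, and the 'unless' clause therefore excuses the requirement. Condition met.
  → Jurisdiction lies.
Courts with jurisdiction: the Lorport High Bench — 1 in total.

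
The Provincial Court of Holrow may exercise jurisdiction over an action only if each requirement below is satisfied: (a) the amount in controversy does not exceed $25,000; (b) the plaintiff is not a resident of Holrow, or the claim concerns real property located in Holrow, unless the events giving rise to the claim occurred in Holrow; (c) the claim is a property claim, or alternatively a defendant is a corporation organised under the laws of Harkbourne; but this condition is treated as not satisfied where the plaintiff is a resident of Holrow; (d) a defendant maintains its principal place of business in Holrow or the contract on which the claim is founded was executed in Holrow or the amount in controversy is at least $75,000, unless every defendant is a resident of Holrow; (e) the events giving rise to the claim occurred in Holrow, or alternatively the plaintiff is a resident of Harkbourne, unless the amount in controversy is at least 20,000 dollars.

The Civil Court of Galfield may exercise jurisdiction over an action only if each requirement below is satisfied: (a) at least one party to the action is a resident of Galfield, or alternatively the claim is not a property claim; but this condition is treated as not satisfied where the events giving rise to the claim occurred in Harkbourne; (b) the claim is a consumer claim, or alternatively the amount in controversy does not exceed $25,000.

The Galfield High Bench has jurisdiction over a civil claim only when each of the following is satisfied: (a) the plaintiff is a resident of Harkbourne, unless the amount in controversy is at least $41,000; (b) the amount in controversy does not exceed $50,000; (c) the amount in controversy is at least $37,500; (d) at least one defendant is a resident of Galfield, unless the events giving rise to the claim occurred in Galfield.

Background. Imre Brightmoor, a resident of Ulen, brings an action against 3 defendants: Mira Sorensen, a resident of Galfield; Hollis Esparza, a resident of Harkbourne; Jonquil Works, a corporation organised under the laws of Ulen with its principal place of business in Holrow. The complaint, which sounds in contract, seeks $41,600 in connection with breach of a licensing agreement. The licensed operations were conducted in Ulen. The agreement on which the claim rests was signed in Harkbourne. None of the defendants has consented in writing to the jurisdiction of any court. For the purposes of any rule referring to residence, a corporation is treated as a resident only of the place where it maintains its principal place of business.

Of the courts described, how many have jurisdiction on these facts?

1

The Provincial Court of Holrow:
  (a) The amount in controversy is 41,600 dollars, above the USD 25,000 ceiling. Not satisfied.
  (b) The plaintiff resides in Ulen, which is not Holrow, which satisfies one of the alternatives. Met.
  (c) The claim is a contract claim, not a property claim; the corporate defendant(s) are organised in Ulen, not Harkbourne — every alternative fails. Not met.
  (d) Jonquil Works has its principal place of business in Holrow — that alternative is enough. Satisfied.
  (e) The operative events occurred in Ulen, not Holrow; the plaintiff resides in Ulen, not Harkbourne — every alternative fails. However, the amount in controversy is $41,600, which meets the USD 20,000 floor, so the 'unless' proviso supplies this condition. Condition met.
  → At least one condition fails; no jurisdiction.
The Civil Court of Galfield:
  (a) Mira Sorensen resides in Galfield, so this disjunct is met. And the carve-out is inapplicable — the operative events occurred in Ulen, not Harkbourne. Satisfied.
  (b) The claim is a contract claim, not a consumer claim; the amount in controversy is 41,600 dollars, above the $25,000 ceiling — none of the alternatives is met. Not satisfied.
  → Not every requirement is met — no jurisdiction.
The Galfield High Bench:
  (a) The plaintiff resides in Ulen, not Harkbourne. However, the amount in controversy is USD 41,600, which meets the $41,000 floor, so the 'unless' proviso supplies this condition. Condition met.
  (b) The amount in controversy is 41,600 dollars, within the 50,000 dollars ceiling. Satisfied.
  (c) The amount in controversy is $41,600, which meets the $37,500 floor. Condition met.
  (d) Mira Sorensen resides in Galfield. Met.
  → The court has jurisdiction.
Courts with jurisdiction: the Galfield High Bench — 1 in total.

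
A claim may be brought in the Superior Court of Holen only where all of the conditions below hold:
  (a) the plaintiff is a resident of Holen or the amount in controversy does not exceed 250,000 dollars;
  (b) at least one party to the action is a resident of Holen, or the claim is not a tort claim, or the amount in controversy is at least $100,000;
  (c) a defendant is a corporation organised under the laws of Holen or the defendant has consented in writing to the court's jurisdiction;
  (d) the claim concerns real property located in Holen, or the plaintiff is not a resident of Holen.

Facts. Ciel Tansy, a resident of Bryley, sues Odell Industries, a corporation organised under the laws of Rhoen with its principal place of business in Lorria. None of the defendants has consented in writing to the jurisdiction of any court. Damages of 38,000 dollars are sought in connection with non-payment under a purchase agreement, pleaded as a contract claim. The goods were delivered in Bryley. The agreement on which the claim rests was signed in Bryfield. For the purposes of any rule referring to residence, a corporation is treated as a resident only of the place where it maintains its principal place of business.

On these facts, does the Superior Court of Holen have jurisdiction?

No

The Superior Court of Holen:
  (a) The amount in controversy is 38,000 dollars, within the USD 250,000 ceiling — that alternative is enough. Satisfied.
  (b) The claim is a contract claim, not a tort claim, so this disjunct is met. Condition met.
  (c) The corporate defendant(s) are organised in Rhoen, not Holen; no such written consent has been filed — none of the alternatives is met. Not satisfied.
  (d) The plaintiff resides in Bryley, which is not Holen, so one alternative holds. Condition met.
  → No jurisdiction.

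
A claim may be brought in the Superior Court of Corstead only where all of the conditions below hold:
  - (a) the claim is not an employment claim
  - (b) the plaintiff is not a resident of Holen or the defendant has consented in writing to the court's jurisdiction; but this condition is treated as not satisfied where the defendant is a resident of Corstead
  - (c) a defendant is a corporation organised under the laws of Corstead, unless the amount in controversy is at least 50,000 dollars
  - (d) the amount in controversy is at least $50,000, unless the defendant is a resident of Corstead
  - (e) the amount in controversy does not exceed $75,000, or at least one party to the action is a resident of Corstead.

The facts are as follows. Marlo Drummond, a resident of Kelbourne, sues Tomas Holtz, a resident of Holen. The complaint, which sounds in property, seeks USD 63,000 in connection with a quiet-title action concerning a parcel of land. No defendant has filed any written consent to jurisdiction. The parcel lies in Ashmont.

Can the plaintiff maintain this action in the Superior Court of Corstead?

The Superior Court of Corstead:
  (a) The claim is a property claim, not an employment claim. Satisfied.
  (b) The plaintiff resides in Kelbourne, which is not Holen — that alternative is enough. And the carve-out is inapplicable — the defendant resides in Holen, not Corstead. Condition met.
  (c) No defendant is a corporation. The proviso rescues it, though: the amount in controversy is 63,000 dollars, which meets the 50,000 dollars floor. Met.
  (d) The amount in controversy is 63,000 dollars, which meets the 50,000 dollars floor. Condition met.
  (e) The amount in controversy is 63,000 dollars, within the 75,000 dollars ceiling, which satisfies one of the alternatives. Condition met.
  → All conditions met; jurisdiction exists.

Yes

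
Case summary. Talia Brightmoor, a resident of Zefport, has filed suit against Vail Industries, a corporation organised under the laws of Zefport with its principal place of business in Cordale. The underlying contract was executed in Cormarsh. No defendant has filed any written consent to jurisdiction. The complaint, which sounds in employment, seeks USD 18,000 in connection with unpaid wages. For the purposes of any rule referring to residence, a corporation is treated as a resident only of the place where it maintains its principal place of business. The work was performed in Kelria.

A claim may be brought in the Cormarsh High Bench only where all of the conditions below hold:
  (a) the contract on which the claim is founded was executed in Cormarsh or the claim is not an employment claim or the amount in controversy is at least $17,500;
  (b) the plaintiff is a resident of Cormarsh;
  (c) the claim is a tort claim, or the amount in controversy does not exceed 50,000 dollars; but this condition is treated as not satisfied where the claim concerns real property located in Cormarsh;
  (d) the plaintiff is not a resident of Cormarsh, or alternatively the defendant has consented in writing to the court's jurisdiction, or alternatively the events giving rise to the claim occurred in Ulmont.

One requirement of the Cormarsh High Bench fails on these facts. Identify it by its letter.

(b)

The Cormarsh High Bench:
  (a) The contract was executed in Cormarsh, so one alternative holds. Met.
  (b) The plaintiff resides in Zefport, not Cormarsh. Not met.
  (c) The amount in controversy is $18,000, within the USD 50,000 ceiling, so one alternative holds. The exception is not triggered, since the claim does not concern real property. Condition met.
  (d) The plaintiff resides in Zefport, which is not Cormarsh, so one alternative holds. Met.
Only condition (b) fails.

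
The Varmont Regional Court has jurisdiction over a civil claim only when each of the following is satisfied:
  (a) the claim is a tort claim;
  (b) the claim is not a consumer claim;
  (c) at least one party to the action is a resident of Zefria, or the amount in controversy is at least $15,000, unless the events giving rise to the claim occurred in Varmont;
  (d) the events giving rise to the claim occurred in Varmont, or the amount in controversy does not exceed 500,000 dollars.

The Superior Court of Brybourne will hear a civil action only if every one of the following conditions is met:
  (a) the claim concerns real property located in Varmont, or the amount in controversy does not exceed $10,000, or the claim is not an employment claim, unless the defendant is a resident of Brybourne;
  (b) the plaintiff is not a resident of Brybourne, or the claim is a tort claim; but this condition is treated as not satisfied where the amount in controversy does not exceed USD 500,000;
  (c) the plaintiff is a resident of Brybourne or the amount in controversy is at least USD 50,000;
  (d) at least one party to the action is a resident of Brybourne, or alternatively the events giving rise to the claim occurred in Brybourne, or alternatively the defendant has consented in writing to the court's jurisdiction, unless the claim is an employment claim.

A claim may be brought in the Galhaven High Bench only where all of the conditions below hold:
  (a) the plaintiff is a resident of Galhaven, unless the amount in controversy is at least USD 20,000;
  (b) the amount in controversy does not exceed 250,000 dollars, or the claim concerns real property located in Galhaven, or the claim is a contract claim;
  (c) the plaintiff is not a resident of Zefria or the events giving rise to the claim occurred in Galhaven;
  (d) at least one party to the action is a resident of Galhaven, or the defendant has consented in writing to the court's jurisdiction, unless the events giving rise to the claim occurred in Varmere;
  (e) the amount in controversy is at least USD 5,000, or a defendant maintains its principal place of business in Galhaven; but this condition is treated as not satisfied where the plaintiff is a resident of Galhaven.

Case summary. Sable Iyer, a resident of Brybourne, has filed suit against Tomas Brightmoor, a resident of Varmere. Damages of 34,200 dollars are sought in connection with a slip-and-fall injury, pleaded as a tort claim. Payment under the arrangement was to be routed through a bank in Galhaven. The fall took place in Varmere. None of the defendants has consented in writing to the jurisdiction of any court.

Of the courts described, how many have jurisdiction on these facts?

2

The Varmont Regional Court:
  (a) The claim is a tort claim. Met.
  (b) The claim is a tort claim, not a consumer claim. Met.
  (c) The amount in controversy is $34,200, which meets the $15,000 floor, so this disjunct is met. Satisfied.
  (d) The amount in controversy is 34,200 dollars, within the USD 500,000 ceiling — that alternative is enough. Satisfied.
  → Every requirement is satisfied — jurisdiction.
The Superior Court of Brybourne:
  (a) The claim is a tort claim, not an employment claim — that alternative is enough. Met.
  (b) The claim is a tort claim — that alternative is enough. However, the amount in controversy is 34,200 dollars, within the 500,000 dollars ceiling, which falls within the stated exception and so defeats the condition. Condition not met.
  (c) The plaintiff resides in Brybourne — that alternative is enough. Met.
  (d) Sable Iyer resides in Brybourne — that alternative is enough. Condition met.
  → No jurisdiction.
The Galhaven High Bench:
  (a) The plaintiff resides in Brybourne, not Galhaven. The proviso rescues it, though: the amount in controversy is 34,200 dollars, which meets the USD 20,000 floor. Condition met.
  (b) The amount in controversy is 34,200 dollars, within the 250,000 dollars ceiling, so this disjunct is met. Satisfied.
  (c) The plaintiff resides in Brybourne, which is not Zefria, so this disjunct is met. Satisfied.
  (d) No party resides in Galhaven; no such written consent has been filed — none of the alternatives is met. But the operative events occurred in Varmere, and the 'unless' clause therefore excuses the requirement. Met.
  (e) The amount in controversy is $34,200, which meets the 5,000 dollars floor — that alternative is enough. The carve-out does not apply: the plaintiff resides in Brybourne, not Galhaven. Satisfied.
  → The court has jurisdiction.
Courts with jurisdiction: the Varmont Regional Court, the Galhaven High Bench — 2 in total.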